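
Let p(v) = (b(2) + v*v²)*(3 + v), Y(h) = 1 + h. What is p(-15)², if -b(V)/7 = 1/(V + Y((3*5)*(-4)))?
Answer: 592087158784/361 ≈ 1.6401e+9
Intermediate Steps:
b(V) = -7/(-59 + V) (b(V) = -7/(V + (1 + (3*5)*(-4))) = -7/(V + (1 + 15*(-4))) = -7/(V + (1 - 60)) = -7/(V - 59) = -7/(-59 + V))
p(v) = (3 + v)*(7/57 + v³) (p(v) = (-7/(-59 + 2) + v*v²)*(3 + v) = (-7/(-57) + v³)*(3 + v) = (-7*(-1/57) + v³)*(3 + v) = (7/57 + v³)*(3 + v) = (3 + v)*(7/57 + v³))
p(-15)² = (7/19 + (-15)⁴ + 3*(-15)³ + (7/57)*(-15))² = (7/19 + 50625 + 3*(-3375) - 35/19)² = (7/19 + 50625 - 10125 - 35/19)² = (769472/19)² = 592087158784/361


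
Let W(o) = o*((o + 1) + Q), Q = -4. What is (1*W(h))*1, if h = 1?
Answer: -2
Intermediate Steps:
W(o) = o*(-3 + o) (W(o) = o*((o + 1) - 4) = o*((1 + o) - 4) = o*(-3 + o))
(1*W(h))*1 = (1*(1*(-3 + 1)))*1 = (1*(1*(-2)))*1 = (1*(-2))*1 = -2*1 = -2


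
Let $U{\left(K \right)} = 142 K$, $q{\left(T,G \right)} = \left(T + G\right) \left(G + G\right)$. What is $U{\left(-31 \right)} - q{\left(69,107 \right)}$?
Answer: $-42066$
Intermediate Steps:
$q{\left(T,G \right)} = 2 G \left(G + T\right)$ ($q{\left(T,G \right)} = \left(G + T\right) 2 G = 2 G \left(G + T\right)$)
$U{\left(-31 \right)} - q{\left(69,107 \right)} = 142 \left(-31\right) - 2 \cdot 107 \left(107 + 69\right) = -4402 - 2 \cdot 107 \cdot 176 = -4402 - 37664 = -42066$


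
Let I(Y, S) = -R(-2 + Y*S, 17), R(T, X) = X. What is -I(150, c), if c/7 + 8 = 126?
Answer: 17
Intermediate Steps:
c = 826 (c = -56 + 7*126 = -56 + 882 = 826)
I(Y, S) = -17 (I(Y, S) = -1*17 = -17)
-I(150, c) = -1*(-17) = 17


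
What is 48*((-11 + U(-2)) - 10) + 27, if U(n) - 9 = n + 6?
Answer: -357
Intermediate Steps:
U(n) = 15 + n (U(n) = 9 + (n + 6) = 9 + (6 + n) = 15 + n)
48*((-11 + U(-2)) - 10) + 27 = 48*((-11 + (15 - 2)) - 10) + 27 = 48*((-11 + 13) - 10) + 27 = 48*(2 - 10) + 27 = 48*(-8) + 27 = -384 + 27 = -357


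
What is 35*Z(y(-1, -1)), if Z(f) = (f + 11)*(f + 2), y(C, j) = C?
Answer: 350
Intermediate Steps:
Z(f) = (2 + f)*(11 + f) (Z(f) = (11 + f)*(2 + f) = (2 + f)*(11 + f))
35*Z(y(-1, -1)) = 35*(22 + (-1)**2 + 13*(-1)) = 35*(22 + 1 - 13) = 35*10 = 350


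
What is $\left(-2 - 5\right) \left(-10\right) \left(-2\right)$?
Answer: $-140$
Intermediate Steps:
$\left(-2 - 5\right) \left(-10\right) \left(-2\right) = \left(-7\right) \left(-10\right) \left(-2\right) = 70 \left(-2\right) = -140$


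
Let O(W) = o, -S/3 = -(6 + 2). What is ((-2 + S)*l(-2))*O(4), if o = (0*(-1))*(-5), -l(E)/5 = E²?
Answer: 0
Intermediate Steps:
l(E) = -5*E²
S = 24 (S = -(-3)*(6 + 2) = -(-3)*8 = -3*(-8) = 24)
o = 0 (o = 0*(-5) = 0)
O(W) = 0
((-2 + S)*l(-2))*O(4) = ((-2 + 24)*(-5*(-2)²))*0 = (22*(-5*4))*0 = (22*(-20))*0 = -440*0 = 0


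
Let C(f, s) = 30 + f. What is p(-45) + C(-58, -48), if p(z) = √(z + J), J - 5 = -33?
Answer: -28 + I*√73 ≈ -28.0 + 8.544*I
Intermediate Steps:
J = -28 (J = 5 - 33 = -28)
p(z) = √(-28 + z) (p(z) = √(z - 28) = √(-28 + z))
p(-45) + C(-58, -48) = √(-28 - 45) + (30 - 58) = √(-73) - 28 = I*√73 - 28 = -28 + I*√73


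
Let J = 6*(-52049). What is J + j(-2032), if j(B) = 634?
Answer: -311660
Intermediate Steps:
J = -312294
J + j(-2032) = -312294 + 634 = -311660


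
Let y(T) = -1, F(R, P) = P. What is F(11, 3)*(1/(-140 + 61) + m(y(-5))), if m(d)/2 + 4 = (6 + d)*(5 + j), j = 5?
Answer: 21801/79 ≈ 275.96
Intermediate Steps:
m(d) = 112 + 20*d (m(d) = -8 + 2*((6 + d)*(5 + 5)) = -8 + 2*((6 + d)*10) = -8 + 2*(60 + 10*d) = -8 + (120 + 20*d) = 112 + 20*d)
F(11, 3)*(1/(-140 + 61) + m(y(-5))) = 3*(1/(-140 + 61) + (112 + 20*(-1))) = 3*(1/(-79) + (112 - 20)) = 3*(-1/79 + 92) = 3*(7267/79) = 21801/79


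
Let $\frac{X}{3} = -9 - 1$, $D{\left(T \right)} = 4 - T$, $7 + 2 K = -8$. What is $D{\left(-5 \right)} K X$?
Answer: $2025$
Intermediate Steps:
$K = - \frac{15}{2}$ ($K = - \frac{7}{2} + \frac{1}{2} \left(-8\right) = - \frac{7}{2} - 4 = - \frac{15}{2} \approx -7.5$)
$X = -30$ ($X = 3 \left(-9 - 1\right) = 3 \left(-10\right) = -30$)
$D{\left(-5 \right)} K X = \left(4 - -5\right) \left(- \frac{15}{2}\right) \left(-30\right) = \left(4 + 5\right) \left(- \frac{15}{2}\right) \left(-30\right) = 9 \left(- \frac{15}{2}\right) \left(-30\right) = \left(- \frac{135}{2}\right) \left(-30\right) = 2025$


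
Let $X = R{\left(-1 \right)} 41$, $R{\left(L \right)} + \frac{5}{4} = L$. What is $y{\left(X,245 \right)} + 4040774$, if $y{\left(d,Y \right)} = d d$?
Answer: $\frac{64788545}{16} \approx 4.0493 \cdot 10^{6}$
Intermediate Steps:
$R{\left(L \right)} = - \frac{5}{4} + L$
$X = - \frac{369}{4}$ ($X = \left(- \frac{5}{4} - 1\right) 41 = \left(- \frac{9}{4}\right) 41 = - \frac{369}{4} \approx -92.25$)
$y{\left(d,Y \right)} = d^{2}$
$y{\left(X,245 \right)} + 4040774 = \left(- \frac{369}{4}\right)^{2} + 4040774 = \frac{136161}{16} + 4040774 = \frac{64788545}{16}$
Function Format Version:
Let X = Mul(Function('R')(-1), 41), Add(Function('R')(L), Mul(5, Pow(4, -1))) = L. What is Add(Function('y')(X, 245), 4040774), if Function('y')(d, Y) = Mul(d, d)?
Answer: Rational(64788545, 16) ≈ 4.0493e+6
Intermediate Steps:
Function('R')(L) = Add(Rational(-5, 4), L)
X = Rational(-369, 4) (X = Mul(Add(Rational(-5, 4), -1), 41) = Mul(Rational(-9, 4), 41) = Rational(-369, 4) ≈ -92.250)
Function('y')(d, Y) = Pow(d, 2)
Add(Function('y')(X, 245), 4040774) = Add(Pow(Rational(-369, 4), 2), 4040774) = Add(Rational(136161, 16), 4040774) = Rational(64788545, 16)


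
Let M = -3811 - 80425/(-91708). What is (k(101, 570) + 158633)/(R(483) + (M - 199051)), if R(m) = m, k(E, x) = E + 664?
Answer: -14618071784/18559692907 ≈ -0.78762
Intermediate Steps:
k(E, x) = 664 + E
M = -349418763/91708 (M = -3811 - 80425*(-1)/91708 = -3811 - 1*(-80425/91708) = -3811 + 80425/91708 = -349418763/91708 ≈ -3810.1)
(k(101, 570) + 158633)/(R(483) + (M - 199051)) = ((664 + 101) + 158633)/(483 + (-349418763/91708 - 199051)) = (765 + 158633)/(483 - 18603987871/91708) = 159398/(-18559692907/91708) = 159398*(-91708/18559692907) = -14618071784/18559692907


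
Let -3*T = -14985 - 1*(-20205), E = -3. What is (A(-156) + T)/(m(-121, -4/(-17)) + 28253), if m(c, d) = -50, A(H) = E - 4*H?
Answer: -373/9401 ≈ -0.039677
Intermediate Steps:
A(H) = -3 - 4*H
T = -1740 (T = -(-14985 - 1*(-20205))/3 = -(-14985 + 20205)/3 = -⅓*5220 = -1740)
(A(-156) + T)/(m(-121, -4/(-17)) + 28253) = ((-3 - 4*(-156)) - 1740)/(-50 + 28253) = ((-3 + 624) - 1740)/28203 = (621 - 1740)*(1/28203) = -1119*1/28203 = -373/9401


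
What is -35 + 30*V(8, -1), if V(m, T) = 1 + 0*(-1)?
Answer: -5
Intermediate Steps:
V(m, T) = 1 (V(m, T) = 1 + 0 = 1)
-35 + 30*V(8, -1) = -35 + 30*1 = -35 + 30 = -5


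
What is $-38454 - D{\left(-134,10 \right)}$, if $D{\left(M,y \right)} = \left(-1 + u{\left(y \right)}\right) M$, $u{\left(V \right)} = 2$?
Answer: $-38320$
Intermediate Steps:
$D{\left(M,y \right)} = M$ ($D{\left(M,y \right)} = \left(-1 + 2\right) M = 1 M = M$)
$-38454 - D{\left(-134,10 \right)} = -38454 - -134 = -38454 + 134 = -38320$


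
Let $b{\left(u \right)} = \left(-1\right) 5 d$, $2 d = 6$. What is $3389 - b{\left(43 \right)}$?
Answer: $3404$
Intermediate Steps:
$d = 3$ ($d = \frac{1}{2} \cdot 6 = 3$)
$b{\left(u \right)} = -15$ ($b{\left(u \right)} = \left(-1\right) 5 \cdot 3 = \left(-5\right) 3 = -15$)
$3389 - b{\left(43 \right)} = 3389 - -15 = 3389 + 15 = 3404$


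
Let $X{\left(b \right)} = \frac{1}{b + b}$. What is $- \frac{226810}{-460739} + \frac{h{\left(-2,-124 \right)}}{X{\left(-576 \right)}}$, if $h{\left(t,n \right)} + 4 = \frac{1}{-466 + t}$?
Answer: $\frac{27617801234}{5989607} \approx 4611.0$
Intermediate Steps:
$h{\left(t,n \right)} = -4 + \frac{1}{-466 + t}$
$X{\left(b \right)} = \frac{1}{2 b}$
$- \frac{226810}{-460739} + \frac{h{\left(-2,-124 \right)}}{X{\left(-576 \right)}} = - \frac{226810}{-460739} + \frac{\frac{1}{-466 - 2} \left(1865 - -8\right)}{\frac{1}{2} \frac{1}{-576}} = \left(-226810\right) \left(- \frac{1}{460739}\right) + \frac{\frac{1}{-468} \left(1865 + 8\right)}{\frac{1}{2} \left(- \frac{1}{576}\right)} = \frac{226810}{460739} + \frac{\left(- \frac{1}{468}\right) 1873}{- \frac{1}{1152}} = \frac{226810}{460739} - - \frac{59936}{13} = \frac{226810}{460739} + \frac{59936}{13} = \frac{27617801234}{5989607}$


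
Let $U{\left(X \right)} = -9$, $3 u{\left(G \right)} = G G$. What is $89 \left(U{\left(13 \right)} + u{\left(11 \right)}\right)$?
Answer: $\frac{8366}{3} \approx 2788.7$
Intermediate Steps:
$u{\left(G \right)} = \frac{G^{2}}{3}$ ($u{\left(G \right)} = \frac{G G}{3} = \frac{G^{2}}{3}$)
$89 \left(U{\left(13 \right)} + u{\left(11 \right)}\right) = 89 \left(-9 + \frac{11^{2}}{3}\right) = 89 \left(-9 + \frac{1}{3} \cdot 121\right) = 89 \left(-9 + \frac{121}{3}\right) = 89 \cdot \frac{94}{3} = \frac{8366}{3}$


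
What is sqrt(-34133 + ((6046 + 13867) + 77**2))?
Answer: I*sqrt(8291) ≈ 91.055*I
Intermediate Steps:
sqrt(-34133 + ((6046 + 13867) + 77**2)) = sqrt(-34133 + (19913 + 5929)) = sqrt(-34133 + 25842) = sqrt(-8291) = I*sqrt(8291)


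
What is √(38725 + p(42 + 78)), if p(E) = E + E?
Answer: √38965 ≈ 197.40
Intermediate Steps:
p(E) = 2*E
√(38725 + p(42 + 78)) = √(38725 + 2*(42 + 78)) = √(38725 + 2*120) = √(38725 + 240) = √38965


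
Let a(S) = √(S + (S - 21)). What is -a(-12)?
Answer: -3*I*√5 ≈ -6.7082*I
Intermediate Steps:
a(S) = √(-21 + 2*S) (a(S) = √(S + (-21 + S)) = √(-21 + 2*S))
-a(-12) = -√(-21 + 2*(-12)) = -√(-21 - 24) = -√(-45) = -3*I*√5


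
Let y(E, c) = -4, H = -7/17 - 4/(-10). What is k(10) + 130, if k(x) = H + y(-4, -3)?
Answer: 10709/85 ≈ 125.99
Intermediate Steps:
H = -1/85 (H = -7*1/17 - 4*(-1/10) = -7/17 + 2/5 = -1/85 ≈ -0.011765)
k(x) = -341/85 (k(x) = -1/85 - 4 = -341/85)
k(10) + 130 = -341/85 + 130 = 10709/85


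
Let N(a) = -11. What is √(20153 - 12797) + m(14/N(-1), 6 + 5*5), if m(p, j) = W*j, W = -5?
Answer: -155 + 2*√1839 ≈ -69.233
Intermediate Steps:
m(p, j) = -5*j
√(20153 - 12797) + m(14/N(-1), 6 + 5*5) = √(20153 - 12797) - 5*(6 + 5*5) = √7356 - 5*(6 + 25) = 2*√1839 - 5*31 = 2*√1839 - 155 = -155 + 2*√1839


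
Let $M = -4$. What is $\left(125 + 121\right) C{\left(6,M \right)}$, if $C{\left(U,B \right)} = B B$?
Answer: $3936$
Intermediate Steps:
$C{\left(U,B \right)} = B^{2}$
$\left(125 + 121\right) C{\left(6,M \right)} = \left(125 + 121\right) \left(-4\right)^{2} = 246 \cdot 16 = 3936$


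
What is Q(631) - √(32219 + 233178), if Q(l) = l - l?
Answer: -√265397 ≈ -515.17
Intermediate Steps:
Q(l) = 0
Q(631) - √(32219 + 233178) = 0 - √(32219 + 233178) = 0 - √265397 = -√265397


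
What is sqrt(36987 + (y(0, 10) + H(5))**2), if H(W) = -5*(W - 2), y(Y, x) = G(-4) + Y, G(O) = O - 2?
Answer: 2*sqrt(9357) ≈ 193.46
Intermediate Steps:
G(O) = -2 + O
y(Y, x) = -6 + Y (y(Y, x) = (-2 - 4) + Y = -6 + Y)
H(W) = 10 - 5*W (H(W) = -5*(-2 + W) = 10 - 5*W)
sqrt(36987 + (y(0, 10) + H(5))**2) = sqrt(36987 + ((-6 + 0) + (10 - 5*5))**2) = sqrt(36987 + (-6 + (10 - 25))**2) = sqrt(36987 + (-6 - 15)**2) = sqrt(36987 + (-21)**2) = sqrt(36987 + 441) = sqrt(37428) = 2*sqrt(9357)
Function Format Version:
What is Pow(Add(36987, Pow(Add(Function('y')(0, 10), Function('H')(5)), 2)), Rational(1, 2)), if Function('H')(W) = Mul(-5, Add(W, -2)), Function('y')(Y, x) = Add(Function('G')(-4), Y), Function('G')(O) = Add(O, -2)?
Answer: Mul(2, Pow(9357, Rational(1, 2))) ≈ 193.46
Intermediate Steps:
Function('G')(O) = Add(-2, O)
Function('y')(Y, x) = Add(-6, Y) (Function('y')(Y, x) = Add(Add(-2, -4), Y) = Add(-6, Y))
Function('H')(W) = Add(10, Mul(-5, W)) (Function('H')(W) = Mul(-5, Add(-2, W)) = Add(10, Mul(-5, W)))
Pow(Add(36987, Pow(Add(Function('y')(0, 10), Function('H')(5)), 2)), Rational(1, 2)) = Pow(Add(36987, Pow(Add(Add(-6, 0), Add(10, Mul(-5, 5))), 2)), Rational(1, 2)) = Pow(Add(36987, Pow(Add(-6, Add(10, -25)), 2)), Rational(1, 2)) = Pow(Add(36987, Pow(Add(-6, -15), 2)), Rational(1, 2)) = Pow(Add(36987, Pow(-21, 2)), Rational(1, 2)) = Pow(Add(36987, 441), Rational(1, 2)) = Pow(37428, Rational(1, 2)) = Mul(2, Pow(9357, Rational(1, 2)))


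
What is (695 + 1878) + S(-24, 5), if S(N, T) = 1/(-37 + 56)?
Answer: 48888/19 ≈ 2573.1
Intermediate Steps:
S(N, T) = 1/19
(695 + 1878) + S(-24, 5) = (695 + 1878) + 1/19 = 2573 + 1/19 = 48888/19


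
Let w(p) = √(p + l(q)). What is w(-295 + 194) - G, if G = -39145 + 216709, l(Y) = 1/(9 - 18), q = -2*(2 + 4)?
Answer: -177564 + I*√910/3 ≈ -1.7756e+5 + 10.055*I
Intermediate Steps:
q = -12 (q = -2*6 = -12)
l(Y) = -⅑ (l(Y) = 1/(-9) = -⅑)
w(p) = √(-⅑ + p) (w(p) = √(p - ⅑) = √(-⅑ + p))
G = 177564
w(-295 + 194) - G = √(-1 + 9*(-295 + 194))/3 - 1*177564 = √(-1 + 9*(-101))/3 - 177564 = √(-1 - 909)/3 - 177564 = √(-910)/3 - 177564 = (I*√910)/3 - 177564 = I*√910/3 - 177564 = -177564 + I*√910/3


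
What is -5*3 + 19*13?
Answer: 232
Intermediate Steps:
-5*3 + 19*13 = -15 + 247 = 232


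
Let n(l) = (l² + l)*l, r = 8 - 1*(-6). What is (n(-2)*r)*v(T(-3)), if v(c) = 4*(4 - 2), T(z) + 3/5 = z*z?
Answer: -448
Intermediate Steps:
T(z) = -⅗ + z² (T(z) = -⅗ + z*z = -⅗ + z²)
v(c) = 8 (v(c) = 4*2 = 8)
r = 14 (r = 8 + 6 = 14)
n(l) = l*(l + l²) (n(l) = (l + l²)*l = l*(l + l²))
(n(-2)*r)*v(T(-3)) = (((-2)²*(1 - 2))*14)*8 = ((4*(-1))*14)*8 = -4*14*8 = -56*8 = -448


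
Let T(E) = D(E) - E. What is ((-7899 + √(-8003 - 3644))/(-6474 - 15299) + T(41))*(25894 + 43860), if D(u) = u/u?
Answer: -60199166834/21773 - 69754*I*√11647/21773 ≈ -2.7649e+6 - 345.75*I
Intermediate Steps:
D(u) = 1
T(E) = 1 - E
((-7899 + √(-8003 - 3644))/(-6474 - 15299) + T(41))*(25894 + 43860) = ((-7899 + √(-8003 - 3644))/(-6474 - 15299) + (1 - 1*41))*(25894 + 43860) = ((-7899 + √(-11647))/(-21773) + (1 - 41))*69754 = ((-7899 + I*√11647)*(-1/21773) - 40)*69754 = ((7899/21773 - I*√11647/21773) - 40)*69754 = (-863021/21773 - I*√11647/21773)*69754 = -60199166834/21773 - 69754*I*√11647/21773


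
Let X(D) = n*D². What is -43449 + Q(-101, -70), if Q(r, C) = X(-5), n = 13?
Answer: -43124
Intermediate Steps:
X(D) = 13*D²
Q(r, C) = 325 (Q(r, C) = 13*(-5)² = 13*25 = 325)
-43449 + Q(-101, -70) = -43449 + 325 = -43124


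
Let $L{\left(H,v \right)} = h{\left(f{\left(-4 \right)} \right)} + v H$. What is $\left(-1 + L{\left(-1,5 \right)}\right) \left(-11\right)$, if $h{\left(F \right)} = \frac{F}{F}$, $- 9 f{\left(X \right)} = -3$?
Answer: $55$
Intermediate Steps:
$f{\left(X \right)} = \frac{1}{3}$ ($f{\left(X \right)} = \left(- \frac{1}{9}\right) \left(-3\right) = \frac{1}{3}$)
$h{\left(F \right)} = 1$
$L{\left(H,v \right)} = 1 + H v$ ($L{\left(H,v \right)} = 1 + v H = 1 + H v$)
$\left(-1 + L{\left(-1,5 \right)}\right) \left(-11\right) = \left(-1 + \left(1 - 5\right)\right) \left(-11\right) = \left(-1 - 4\right) \left(-11\right) = \left(-5\right) \left(-11\right) = 55$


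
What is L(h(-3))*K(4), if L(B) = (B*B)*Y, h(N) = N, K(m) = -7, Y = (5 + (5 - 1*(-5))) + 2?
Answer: -1071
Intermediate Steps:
Y = 17 (Y = (5 + (5 + 5)) + 2 = (5 + 10) + 2 = 15 + 2 = 17)
L(B) = 17*B² (L(B) = (B*B)*17 = B²*17 = 17*B²)
L(h(-3))*K(4) = (17*(-3)²)*(-7) = (17*9)*(-7) = 153*(-7) = -1071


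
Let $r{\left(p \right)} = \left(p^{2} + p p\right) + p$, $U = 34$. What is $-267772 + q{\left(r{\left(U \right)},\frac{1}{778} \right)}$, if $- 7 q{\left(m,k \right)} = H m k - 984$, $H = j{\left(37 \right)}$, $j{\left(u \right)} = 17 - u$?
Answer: $- \frac{728736920}{2723} \approx -2.6762 \cdot 10^{5}$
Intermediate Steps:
$H = -20$ ($H = 17 - 37 = -20$)
$r{\left(p \right)} = p + 2 p^{2}$ ($r{\left(p \right)} = \left(p^{2} + p^{2}\right) + p = 2 p^{2} + p = p + 2 p^{2}$)
$q{\left(m,k \right)} = \frac{984}{7} + \frac{20 k m}{7}$ ($q{\left(m,k \right)} = - \frac{- 20 m k - 984}{7} = - \frac{- 20 k m - 984}{7} = - \frac{-984 - 20 k m}{7} = \frac{984}{7} + \frac{20 k m}{7}$)
$-267772 + q{\left(r{\left(U \right)},\frac{1}{778} \right)} = -267772 + \left(\frac{984}{7} + \frac{20 \cdot 34 \left(1 + 2 \cdot 34\right)}{7 \cdot 778}\right) = -267772 + \left(\frac{984}{7} + \frac{20}{7} \cdot \frac{1}{778} \cdot 34 \left(1 + 68\right)\right) = -267772 + \left(\frac{984}{7} + \frac{20}{7} \cdot \frac{1}{778} \cdot 34 \cdot 69\right) = -267772 + \left(\frac{984}{7} + \frac{20}{7} \cdot \frac{1}{778} \cdot 2346\right) = -267772 + \left(\frac{984}{7} + \frac{23460}{2723}\right) = -267772 + \frac{406236}{2723} = - \frac{728736920}{2723}$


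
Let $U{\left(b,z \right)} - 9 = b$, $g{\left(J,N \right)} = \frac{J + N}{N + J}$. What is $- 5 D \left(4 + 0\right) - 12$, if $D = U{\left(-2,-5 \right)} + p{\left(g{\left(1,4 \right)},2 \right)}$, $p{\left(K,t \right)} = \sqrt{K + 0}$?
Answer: $-172$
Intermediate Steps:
$g{\left(J,N \right)} = 1$ ($g{\left(J,N \right)} = \frac{J + N}{J + N} = 1$)
$U{\left(b,z \right)} = 9 + b$
$p{\left(K,t \right)} = \sqrt{K}$
$D = 8$ ($D = \left(9 - 2\right) + \sqrt{1} = 7 + 1 = 8$)
$- 5 D \left(4 + 0\right) - 12 = - 5 \cdot 8 \left(4 + 0\right) - 12 = - 5 \cdot 8 \cdot 4 - 12 = \left(-5\right) 32 - 12 = -160 - 12 = -172$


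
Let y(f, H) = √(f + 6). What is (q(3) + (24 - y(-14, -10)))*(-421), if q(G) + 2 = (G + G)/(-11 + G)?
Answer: -35785/4 + 842*I*√2 ≈ -8946.3 + 1190.8*I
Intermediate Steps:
y(f, H) = √(6 + f)
q(G) = -2 + 2*G/(-11 + G) (q(G) = -2 + (G + G)/(-11 + G) = -2 + (2*G)/(-11 + G) = -2 + 2*G/(-11 + G))
(q(3) + (24 - y(-14, -10)))*(-421) = (22/(-11 + 3) + (24 - √(6 - 14)))*(-421) = (22/(-8) + (24 - √(-8)))*(-421) = (22*(-⅛) + (24 - 2*I*√2))*(-421) = (-11/4 + (24 - 2*I*√2))*(-421) = (85/4 - 2*I*√2)*(-421) = -35785/4 + 842*I*√2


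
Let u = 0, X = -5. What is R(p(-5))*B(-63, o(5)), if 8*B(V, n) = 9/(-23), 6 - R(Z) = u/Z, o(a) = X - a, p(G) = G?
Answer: -27/92 ≈ -0.29348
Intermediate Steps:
o(a) = -5 - a
R(Z) = 6 (R(Z) = 6 - 0/Z = 6 - 1*0 = 6 + 0 = 6)
B(V, n) = -9/184 (B(V, n) = (9/(-23))/8 = (9*(-1/23))/8 = (⅛)*(-9/23) = -9/184)
R(p(-5))*B(-63, o(5)) = 6*(-9/184) = -27/92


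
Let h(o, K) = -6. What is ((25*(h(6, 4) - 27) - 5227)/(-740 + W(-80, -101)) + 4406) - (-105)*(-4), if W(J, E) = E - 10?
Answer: 3398138/851 ≈ 3993.1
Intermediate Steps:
W(J, E) = -10 + E
((25*(h(6, 4) - 27) - 5227)/(-740 + W(-80, -101)) + 4406) - (-105)*(-4) = ((25*(-6 - 27) - 5227)/(-740 + (-10 - 101)) + 4406) - (-105)*(-4) = ((25*(-33) - 5227)/(-740 - 111) + 4406) - 1*420 = ((-825 - 5227)/(-851) + 4406) - 420 = (-6052*(-1/851) + 4406) - 420 = (6052/851 + 4406) - 420 = 3755558/851 - 420 = 3398138/851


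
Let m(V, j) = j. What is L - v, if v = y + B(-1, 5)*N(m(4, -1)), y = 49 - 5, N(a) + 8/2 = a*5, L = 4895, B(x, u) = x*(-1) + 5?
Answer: 4905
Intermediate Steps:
B(x, u) = 5 - x (B(x, u) = -x + 5 = 5 - x)
N(a) = -4 + 5*a (N(a) = -4 + a*5 = -4 + 5*a)
y = 44
v = -10 (v = 44 + (5 - 1*(-1))*(-4 + 5*(-1)) = 44 + (5 + 1)*(-4 - 5) = 44 + 6*(-9) = 44 - 54 = -10)
L - v = 4895 - 1*(-10) = 4895 + 10 = 4905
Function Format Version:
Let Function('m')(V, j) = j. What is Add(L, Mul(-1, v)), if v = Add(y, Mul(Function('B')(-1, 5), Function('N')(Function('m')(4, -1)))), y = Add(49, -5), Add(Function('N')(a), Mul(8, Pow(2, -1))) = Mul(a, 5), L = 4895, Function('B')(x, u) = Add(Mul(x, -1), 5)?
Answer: 4905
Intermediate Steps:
Function('B')(x, u) = Add(5, Mul(-1, x)) (Function('B')(x, u) = Add(Mul(-1, x), 5) = Add(5, Mul(-1, x)))
Function('N')(a) = Add(-4, Mul(5, a)) (Function('N')(a) = Add(-4, Mul(a, 5)) = Add(-4, Mul(5, a)))
y = 44
v = -10 (v = Add(44, Mul(Add(5, Mul(-1, -1)), Add(-4, Mul(5, -1)))) = Add(44, Mul(Add(5, 1), Add(-4, -5))) = Add(44, Mul(6, -9)) = Add(44, -54) = -10)
Add(L, Mul(-1, v)) = Add(4895, Mul(-1, -10)) = Add(4895, 10) = 4905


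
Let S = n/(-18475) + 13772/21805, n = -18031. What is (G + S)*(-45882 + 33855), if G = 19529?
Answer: -18925335987618162/80569475 ≈ -2.3489e+8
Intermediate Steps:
S = 129520731/80569475 (S = -18031/(-18475) + 13772/21805 = -18031*(-1/18475) + 13772*(1/21805) = 18031/18475 + 13772/21805 = 129520731/80569475 ≈ 1.6076)
(G + S)*(-45882 + 33855) = (19529 + 129520731/80569475)*(-45882 + 33855) = (1573570798006/80569475)*(-12027) = -18925335987618162/80569475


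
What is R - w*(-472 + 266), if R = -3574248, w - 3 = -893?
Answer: -3757588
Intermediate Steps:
w = -890 (w = 3 - 893 = -890)
R - w*(-472 + 266) = -3574248 - (-890)*(-472 + 266) = -3574248 - (-890)*(-206) = -3574248 - 1*183340 = -3574248 - 183340 = -3757588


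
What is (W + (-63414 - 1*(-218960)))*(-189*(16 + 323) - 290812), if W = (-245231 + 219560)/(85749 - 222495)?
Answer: -2516158204354507/45582 ≈ -5.5201e+10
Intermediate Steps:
W = 8557/45582 (W = -25671/(-136746) = -25671*(-1/136746) = 8557/45582 ≈ 0.18773)
(W + (-63414 - 1*(-218960)))*(-189*(16 + 323) - 290812) = (8557/45582 + (-63414 - 1*(-218960)))*(-189*(16 + 323) - 290812) = (8557/45582 + (-63414 + 218960))*(-189*339 - 290812) = (8557/45582 + 155546)*(-64071 - 290812) = (7090106329/45582)*(-354883) = -2516158204354507/45582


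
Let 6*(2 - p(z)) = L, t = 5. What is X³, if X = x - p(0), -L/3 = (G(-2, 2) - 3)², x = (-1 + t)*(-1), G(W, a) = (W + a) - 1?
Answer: -2744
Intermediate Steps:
G(W, a) = -1 + W + a
x = -4 (x = (-1 + 5)*(-1) = 4*(-1) = -4)
L = -48 (L = -3*((-1 - 2 + 2) - 3)² = -3*(-1 - 3)² = -3*(-4)² = -3*16 = -48)
p(z) = 10 (p(z) = 2 - ⅙*(-48) = 2 + 8 = 10)
X = -14 (X = -4 - 1*10 = -4 - 10 = -14)
X³ = (-14)³ = -2744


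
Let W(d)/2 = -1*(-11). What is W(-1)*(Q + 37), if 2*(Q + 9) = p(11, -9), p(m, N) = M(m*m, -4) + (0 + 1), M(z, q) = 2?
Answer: 649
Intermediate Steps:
W(d) = 22 (W(d) = 2*(-1*(-11)) = 2*11 = 22)
p(m, N) = 3 (p(m, N) = 2 + (0 + 1) = 2 + 1 = 3)
Q = -15/2 (Q = -9 + (1/2)*3 = -9 + 3/2 = -15/2 ≈ -7.5000)
W(-1)*(Q + 37) = 22*(-15/2 + 37) = 22*(59/2) = 649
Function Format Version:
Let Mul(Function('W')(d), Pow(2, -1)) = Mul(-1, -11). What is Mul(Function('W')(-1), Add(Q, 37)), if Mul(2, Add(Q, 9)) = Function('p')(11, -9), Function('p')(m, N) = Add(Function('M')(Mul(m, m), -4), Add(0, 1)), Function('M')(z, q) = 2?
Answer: 649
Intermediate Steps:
Function('W')(d) = 22 (Function('W')(d) = Mul(2, Mul(-1, -11)) = Mul(2, 11) = 22)
Function('p')(m, N) = 3 (Function('p')(m, N) = Add(2, Add(0, 1)) = Add(2, 1) = 3)
Q = Rational(-15, 2) (Q = Add(-9, Mul(Rational(1, 2), 3)) = Add(-9, Rational(3, 2)) = Rational(-15, 2) ≈ -7.5000)
Mul(Function('W')(-1), Add(Q, 37)) = Mul(22, Add(Rational(-15, 2), 37)) = Mul(22, Rational(59, 2)) = 649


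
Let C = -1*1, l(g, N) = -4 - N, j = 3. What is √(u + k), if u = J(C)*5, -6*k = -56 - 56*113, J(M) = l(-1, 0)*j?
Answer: 2*√251 ≈ 31.686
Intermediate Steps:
C = -1
J(M) = -12 (J(M) = (-4 - 1*0)*3 = (-4 + 0)*3 = -4*3 = -12)
k = 1064 (k = -(-56 - 56*113)/6 = -(-56 - 6328)/6 = -⅙*(-6384) = 1064)
u = -60 (u = -12*5 = -60)
√(u + k) = √(-60 + 1064) = √1004 = 2*√251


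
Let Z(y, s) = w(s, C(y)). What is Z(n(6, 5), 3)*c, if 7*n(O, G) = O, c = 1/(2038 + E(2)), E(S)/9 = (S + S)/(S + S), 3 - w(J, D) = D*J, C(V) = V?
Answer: 3/14329 ≈ 0.00020937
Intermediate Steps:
w(J, D) = 3 - D*J
E(S) = 9 (E(S) = 9*((S + S)/(S + S)) = 9*((2*S)/((2*S))) = 9*((2*S)*(1/(2*S))) = 9*1 = 9)
c = 1/2047 (c = 1/(2038 + 9) = 1/2047 ≈ 0.00048852)
n(O, G) = O/7
Z(y, s) = 3 - s*y (Z(y, s) = 3 - y*s = 3 - s*y)
Z(n(6, 5), 3)*c = (3 - 1*3*(⅐)*6)*(1/2047) = (3 - 1*3*6/7)*(1/2047) = (3 - 18/7)*(1/2047) = (3/7)*(1/2047) = 3/14329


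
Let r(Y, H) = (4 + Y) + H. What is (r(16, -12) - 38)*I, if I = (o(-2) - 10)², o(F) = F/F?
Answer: -2430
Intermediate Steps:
r(Y, H) = 4 + H + Y
o(F) = 1
I = 81 (I = (1 - 10)² = (-9)² = 81)
(r(16, -12) - 38)*I = ((4 - 12 + 16) - 38)*81 = (8 - 38)*81 = -30*81 = -2430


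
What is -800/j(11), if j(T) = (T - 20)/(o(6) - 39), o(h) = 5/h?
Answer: -91600/27 ≈ -3392.6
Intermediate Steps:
j(T) = 120/229 - 6*T/229 (j(T) = (T - 20)/(5/6 - 39) = (-20 + T)/(5*(⅙) - 39) = (-20 + T)/(⅚ - 39) = (-20 + T)/(-229/6) = (-20 + T)*(-6/229) = 120/229 - 6*T/229)
-800/j(11) = -800/(120/229 - 6/229*11) = -800/(120/229 - 66/229) = -800/54/229 = -800*229/54 = -91600/27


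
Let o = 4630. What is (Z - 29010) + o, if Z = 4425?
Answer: -19955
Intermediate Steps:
(Z - 29010) + o = (4425 - 29010) + 4630 = -24585 + 4630 = -19955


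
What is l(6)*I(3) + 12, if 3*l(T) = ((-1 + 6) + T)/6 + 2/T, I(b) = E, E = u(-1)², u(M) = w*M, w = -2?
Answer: 134/9 ≈ 14.889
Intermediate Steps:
u(M) = -2*M
E = 4 (E = (-2*(-1))² = 2² = 4)
I(b) = 4
l(T) = 5/18 + T/18 + 2/(3*T) (l(T) = (((-1 + 6) + T)/6 + 2/T)/3 = ((5 + T)*(⅙) + 2/T)/3 = ((⅚ + T/6) + 2/T)/3 = (⅚ + 2/T + T/6)/3 = 5/18 + T/18 + 2/(3*T))
l(6)*I(3) + 12 = ((1/18)*(12 + 6*(5 + 6))/6)*4 + 12 = ((1/18)*(⅙)*(12 + 6*11))*4 + 12 = ((1/18)*(⅙)*(12 + 66))*4 + 12 = ((1/18)*(⅙)*78)*4 + 12 = (13/18)*4 + 12 = 26/9 + 12 = 134/9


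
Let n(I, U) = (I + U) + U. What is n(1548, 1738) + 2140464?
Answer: 2145488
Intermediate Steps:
n(I, U) = I + 2*U
n(1548, 1738) + 2140464 = (1548 + 2*1738) + 2140464 = (1548 + 3476) + 2140464 = 5024 + 2140464 = 2145488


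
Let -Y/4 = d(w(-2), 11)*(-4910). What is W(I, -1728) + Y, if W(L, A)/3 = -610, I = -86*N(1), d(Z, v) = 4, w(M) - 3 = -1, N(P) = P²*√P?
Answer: 76730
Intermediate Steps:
N(P) = P^(5/2)
w(M) = 2 (w(M) = 3 - 1 = 2)
I = -86 (I = -86*1^(5/2) = -86*1 = -86)
W(L, A) = -1830 (W(L, A) = 3*(-610) = -1830)
Y = 78560 (Y = -16*(-4910) = -4*(-19640) = 78560)
W(I, -1728) + Y = -1830 + 78560 = 76730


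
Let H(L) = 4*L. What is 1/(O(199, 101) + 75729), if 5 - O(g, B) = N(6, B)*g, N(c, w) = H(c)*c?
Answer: 1/47078 ≈ 2.1241e-5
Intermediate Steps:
N(c, w) = 4*c² (N(c, w) = (4*c)*c = 4*c²)
O(g, B) = 5 - 144*g (O(g, B) = 5 - 4*6²*g = 5 - 4*36*g = 5 - 144*g)
1/(O(199, 101) + 75729) = 1/((5 - 144*199) + 75729) = 1/((5 - 28656) + 75729) = 1/(-28651 + 75729) = 1/47078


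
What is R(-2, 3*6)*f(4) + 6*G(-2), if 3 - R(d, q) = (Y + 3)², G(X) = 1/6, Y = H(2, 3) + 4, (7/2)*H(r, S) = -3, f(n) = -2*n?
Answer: 13665/49 ≈ 278.88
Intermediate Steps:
H(r, S) = -6/7 (H(r, S) = (2/7)*(-3) = -6/7)
Y = 22/7 (Y = -6/7 + 4 = 22/7 ≈ 3.1429)
G(X) = ⅙
R(d, q) = -1702/49 (R(d, q) = 3 - (22/7 + 3)² = 3 - (43/7)² = 3 - 1*1849/49 = 3 - 1849/49 = -1702/49)
R(-2, 3*6)*f(4) + 6*G(-2) = -(-3404)*4/49 + 6*(⅙) = -1702/49*(-8) + 1 = 13616/49 + 1 = 13665/49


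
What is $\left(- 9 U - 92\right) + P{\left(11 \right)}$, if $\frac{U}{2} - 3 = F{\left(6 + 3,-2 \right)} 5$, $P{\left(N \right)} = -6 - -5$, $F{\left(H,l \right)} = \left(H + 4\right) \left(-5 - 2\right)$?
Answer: $8043$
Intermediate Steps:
$F{\left(H,l \right)} = -28 - 7 H$ ($F{\left(H,l \right)} = \left(4 + H\right) \left(-7\right) = -28 - 7 H$)
$P{\left(N \right)} = -1$ ($P{\left(N \right)} = -6 + 5 = -1$)
$U = -904$ ($U = 6 + 2 \left(-28 - 7 \left(6 + 3\right)\right) 5 = 6 + 2 \left(-28 - 63\right) 5 = 6 + 2 \left(\left(-91\right) 5\right) = 6 + 2 \left(-455\right) = 6 - 910 = -904$)
$\left(- 9 U - 92\right) + P{\left(11 \right)} = \left(\left(-9\right) \left(-904\right) - 92\right) - 1 = \left(8136 - 92\right) - 1 = 8044 - 1 = 8043$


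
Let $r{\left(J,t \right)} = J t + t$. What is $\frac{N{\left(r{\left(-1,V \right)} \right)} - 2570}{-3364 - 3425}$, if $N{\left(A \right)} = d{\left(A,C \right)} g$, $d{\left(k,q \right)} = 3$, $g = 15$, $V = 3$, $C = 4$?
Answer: $\frac{2525}{6789} \approx 0.37193$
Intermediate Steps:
$r{\left(J,t \right)} = t + J t$
$N{\left(A \right)} = 45$ ($N{\left(A \right)} = 3 \cdot 15 = 45$)
$\frac{N{\left(r{\left(-1,V \right)} \right)} - 2570}{-3364 - 3425} = \frac{45 - 2570}{-3364 - 3425} = - \frac{2525}{-6789} = \left(-2525\right) \left(- \frac{1}{6789}\right) = \frac{2525}{6789}$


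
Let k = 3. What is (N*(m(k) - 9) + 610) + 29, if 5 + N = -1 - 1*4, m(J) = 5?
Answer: 679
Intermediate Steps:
N = -10 (N = -5 + (-1 - 1*4) = -5 + (-1 - 4) = -5 - 5 = -10)
(N*(m(k) - 9) + 610) + 29 = (-10*(5 - 9) + 610) + 29 = (-10*(-4) + 610) + 29 = (40 + 610) + 29 = 650 + 29 = 679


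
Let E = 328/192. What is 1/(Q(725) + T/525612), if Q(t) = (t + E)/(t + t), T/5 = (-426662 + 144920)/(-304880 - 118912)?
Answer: 26915644418400/13489703388703 ≈ 1.9953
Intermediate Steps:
T = 234785/70632 (T = 5*((-426662 + 144920)/(-304880 - 118912)) = 5*(-281742/(-423792)) = 5*(-281742*(-1/423792)) = 5*(46957/70632) = 234785/70632 ≈ 3.3241)
E = 41/24 (E = 328*(1/192) = 41/24 ≈ 1.7083)
Q(t) = (41/24 + t)/(2*t) (Q(t) = (t + 41/24)/(t + t) = (41/24 + t)/((2*t)) = (41/24 + t)*(1/(2*t)) = (41/24 + t)/(2*t))
1/(Q(725) + T/525612) = 1/((1/48)*(41 + 24*725)/725 + (234785/70632)/525612) = 1/((1/48)*(1/725)*(41 + 17400) + (234785/70632)*(1/525612)) = 1/((1/48)*(1/725)*17441 + 234785/37125026784) = 1/(17441/34800 + 234785/37125026784) = 1/(13489703388703/26915644418400) = 26915644418400/13489703388703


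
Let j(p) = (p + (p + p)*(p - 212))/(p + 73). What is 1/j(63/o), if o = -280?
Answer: 58220/76221 ≈ 0.76383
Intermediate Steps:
j(p) = (p + 2*p*(-212 + p))/(73 + p) (j(p) = (p + (2*p)*(-212 + p))/(73 + p) = (p + 2*p*(-212 + p))/(73 + p))
1/j(63/o) = 1/((63/(-280))*(-423 + 2*(63/(-280)))/(73 + 63/(-280))) = 1/((63*(-1/280))*(-423 + 2*(63*(-1/280)))/(73 + 63*(-1/280))) = 1/(-9*(-423 + 2*(-9/40))/(40*(73 - 9/40))) = 1/(-9*(-423 - 9/20)/(40*2911/40)) = 1/(-9/40*40/2911*(-8469/20)) = 1/(76221/58220) = 58220/76221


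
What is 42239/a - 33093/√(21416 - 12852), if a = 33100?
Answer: 42239/33100 - 33093*√2141/4282 ≈ -356.32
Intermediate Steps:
42239/a - 33093/√(21416 - 12852) = 42239/33100 - 33093/√(21416 - 12852) = 42239*(1/33100) - 33093*√2141/4282 = 42239/33100 - 33093*√2141/4282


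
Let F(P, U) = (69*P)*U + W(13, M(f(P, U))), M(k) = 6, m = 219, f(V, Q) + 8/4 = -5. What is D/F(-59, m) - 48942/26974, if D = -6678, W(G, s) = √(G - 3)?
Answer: -19370711328055047/10720271686726417 + 6678*√10/794859619391 ≈ -1.8069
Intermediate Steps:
f(V, Q) = -7 (f(V, Q) = -2 - 5 = -7)
W(G, s) = √(-3 + G)
F(P, U) = √10 + 69*P*U (F(P, U) = (69*P)*U + √(-3 + 13) = 69*P*U + √10 = √10 + 69*P*U)
D/F(-59, m) - 48942/26974 = -6678/(√10 + 69*(-59)*219) - 48942/26974 = -6678/(√10 - 891549) - 48942*1/26974 = -6678/(-891549 + √10) - 24471/13487 = -24471/13487 - 6678/(-891549 + √10)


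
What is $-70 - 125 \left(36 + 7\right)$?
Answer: $-5445$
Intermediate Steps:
$-70 - 125 \left(36 + 7\right) = -70 - 5375 = -5445$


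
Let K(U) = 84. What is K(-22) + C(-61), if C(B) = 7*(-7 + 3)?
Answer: 56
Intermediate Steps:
C(B) = -28 (C(B) = 7*(-4) = -28)
K(-22) + C(-61) = 84 - 28 = 56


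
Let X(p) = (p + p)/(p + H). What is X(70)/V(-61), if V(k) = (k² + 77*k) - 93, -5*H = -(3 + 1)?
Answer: -350/189213 ≈ -0.0018498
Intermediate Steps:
H = ⅘ (H = -(-1)*(3 + 1)/5 = -(-1)*4/5 = -⅕*(-4) = ⅘ ≈ 0.80000)
X(p) = 2*p/(⅘ + p) (X(p) = (p + p)/(p + ⅘) = (2*p)/(⅘ + p) = 2*p/(⅘ + p))
V(k) = -93 + k² + 77*k
X(70)/V(-61) = (10*70/(4 + 5*70))/(-93 + (-61)² + 77*(-61)) = (10*70/(4 + 350))/(-93 + 3721 - 4697) = (10*70/354)/(-1069) = (10*70*(1/354))*(-1/1069) = (350/177)*(-1/1069) = -350/189213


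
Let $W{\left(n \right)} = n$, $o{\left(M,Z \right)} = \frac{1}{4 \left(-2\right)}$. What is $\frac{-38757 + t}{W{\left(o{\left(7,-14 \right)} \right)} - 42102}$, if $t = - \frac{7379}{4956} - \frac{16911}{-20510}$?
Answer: $\frac{562803145042}{611368325295} \approx 0.92056$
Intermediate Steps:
$o{\left(M,Z \right)} = - \frac{1}{8}$ ($o{\left(M,Z \right)} = \frac{1}{-8} = - \frac{1}{8}$)
$t = - \frac{4823741}{7260540}$ ($t = \left(-7379\right) \frac{1}{4956} - - \frac{16911}{20510} = - \frac{7379}{4956} + \frac{16911}{20510} = - \frac{4823741}{7260540} \approx -0.66438$)
$\frac{-38757 + t}{W{\left(o{\left(7,-14 \right)} \right)} - 42102} = \frac{-38757 - \frac{4823741}{7260540}}{- \frac{1}{8} - 42102} = - \frac{281401572521}{7260540 \left(- \frac{336817}{8}\right)} = \left(- \frac{281401572521}{7260540}\right) \left(- \frac{8}{336817}\right) = \frac{562803145042}{611368325295}$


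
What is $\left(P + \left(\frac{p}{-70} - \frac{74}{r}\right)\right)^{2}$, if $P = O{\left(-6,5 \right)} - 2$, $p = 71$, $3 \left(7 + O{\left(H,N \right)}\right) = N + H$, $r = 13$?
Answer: $\frac{1917476521}{7452900} \approx 257.28$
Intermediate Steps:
$O{\left(H,N \right)} = -7 + \frac{H}{3} + \frac{N}{3}$ ($O{\left(H,N \right)} = -7 + \frac{N + H}{3} = -7 + \frac{H + N}{3} = -7 + \left(\frac{H}{3} + \frac{N}{3}\right) = -7 + \frac{H}{3} + \frac{N}{3}$)
$P = - \frac{28}{3}$ ($P = \left(-7 + \frac{1}{3} \left(-6\right) + \frac{1}{3} \cdot 5\right) - 2 = \left(-7 - 2 + \frac{5}{3}\right) - 2 = - \frac{22}{3} - 2 = - \frac{28}{3} \approx -9.3333$)
$\left(P + \left(\frac{p}{-70} - \frac{74}{r}\right)\right)^{2} = \left(- \frac{28}{3} + \left(\frac{71}{-70} - \frac{74}{13}\right)\right)^{2} = \left(- \frac{28}{3} + \left(71 \left(- \frac{1}{70}\right) - \frac{74}{13}\right)\right)^{2} = \left(- \frac{28}{3} - \frac{6103}{910}\right)^{2} = \left(- \frac{43789}{2730}\right)^{2} = \frac{1917476521}{7452900}$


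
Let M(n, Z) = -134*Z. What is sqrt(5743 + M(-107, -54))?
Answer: sqrt(12979) ≈ 113.93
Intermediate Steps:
sqrt(5743 + M(-107, -54)) = sqrt(5743 - 134*(-54)) = sqrt(5743 + 7236) = sqrt(12979)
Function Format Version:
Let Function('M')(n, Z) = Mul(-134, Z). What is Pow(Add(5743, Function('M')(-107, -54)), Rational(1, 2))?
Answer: Pow(12979, Rational(1, 2)) ≈ 113.93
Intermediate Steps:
Pow(Add(5743, Function('M')(-107, -54)), Rational(1, 2)) = Pow(Add(5743, Mul(-134, -54)), Rational(1, 2)) = Pow(Add(5743, 7236), Rational(1, 2)) = Pow(12979, Rational(1, 2))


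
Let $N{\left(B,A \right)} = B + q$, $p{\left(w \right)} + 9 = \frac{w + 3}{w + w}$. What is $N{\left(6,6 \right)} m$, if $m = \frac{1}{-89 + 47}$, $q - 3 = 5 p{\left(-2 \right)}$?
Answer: $\frac{149}{168} \approx 0.8869$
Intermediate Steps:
$p{\left(w \right)} = -9 + \frac{3 + w}{2 w}$ ($p{\left(w \right)} = -9 + \frac{w + 3}{w + w} = -9 + \frac{3 + w}{2 w}$)
$q = - \frac{173}{4}$ ($q = 3 + 5 \frac{3 - -34}{2 \left(-2\right)} = 3 + 5 \cdot \frac{1}{2} \left(- \frac{1}{2}\right) \left(3 + 34\right) = 3 + 5 \cdot \frac{1}{2} \left(- \frac{1}{2}\right) 37 = 3 + 5 \left(- \frac{37}{4}\right) = 3 - \frac{185}{4} = - \frac{173}{4} \approx -43.25$)
$N{\left(B,A \right)} = - \frac{173}{4} + B$ ($N{\left(B,A \right)} = B - \frac{173}{4} = - \frac{173}{4} + B$)
$m = - \frac{1}{42}$ ($m = \frac{1}{-42} = - \frac{1}{42} \approx -0.02381$)
$N{\left(6,6 \right)} m = \left(- \frac{173}{4} + 6\right) \left(- \frac{1}{42}\right) = \left(- \frac{149}{4}\right) \left(- \frac{1}{42}\right) = \frac{149}{168}$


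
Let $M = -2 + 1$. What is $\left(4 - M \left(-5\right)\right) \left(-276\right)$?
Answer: $276$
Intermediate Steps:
$M = -1$
$\left(4 - M \left(-5\right)\right) \left(-276\right) = \left(4 - \left(-1\right) \left(-5\right)\right) \left(-276\right) = \left(4 - 5\right) \left(-276\right) = \left(-1\right) \left(-276\right) = 276$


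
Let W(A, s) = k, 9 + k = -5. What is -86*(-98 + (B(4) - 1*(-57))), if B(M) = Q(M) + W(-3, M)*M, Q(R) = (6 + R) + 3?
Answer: 7224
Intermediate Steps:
k = -14 (k = -9 - 5 = -14)
Q(R) = 9 + R
W(A, s) = -14
B(M) = 9 - 13*M (B(M) = (9 + M) - 14*M = 9 - 13*M)
-86*(-98 + (B(4) - 1*(-57))) = -86*(-98 + ((9 - 13*4) - 1*(-57))) = -86*(-98 + ((9 - 52) + 57)) = -86*(-98 + (-43 + 57)) = -86*(-98 + 14) = -86*(-84) = 7224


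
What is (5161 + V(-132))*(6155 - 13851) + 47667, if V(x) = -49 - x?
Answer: -40310157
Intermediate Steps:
(5161 + V(-132))*(6155 - 13851) + 47667 = (5161 + (-49 - 1*(-132)))*(6155 - 13851) + 47667 = (5161 + (-49 + 132))*(-7696) + 47667 = (5161 + 83)*(-7696) + 47667 = 5244*(-7696) + 47667 = -40357824 + 47667 = -40310157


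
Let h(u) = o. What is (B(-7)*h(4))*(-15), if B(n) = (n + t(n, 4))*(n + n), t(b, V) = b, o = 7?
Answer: -20580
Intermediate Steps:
h(u) = 7
B(n) = 4*n² (B(n) = (n + n)*(n + n) = (2*n)*(2*n) = 4*n²)
(B(-7)*h(4))*(-15) = ((4*(-7)²)*7)*(-15) = ((4*49)*7)*(-15) = (196*7)*(-15) = 1372*(-15) = -20580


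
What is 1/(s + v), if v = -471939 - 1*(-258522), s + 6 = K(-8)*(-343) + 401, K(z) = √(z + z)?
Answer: -106511/22690127434 + 343*I/11345063717 ≈ -4.6942e-6 + 3.0233e-8*I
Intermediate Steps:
K(z) = √2*√z (K(z) = √(2*z) = √2*√z)
s = 395 - 1372*I (s = -6 + ((√2*√(-8))*(-343) + 401) = -6 + ((√2*(2*I*√2))*(-343) + 401) = -6 + ((4*I)*(-343) + 401) = -6 + (-1372*I + 401) = -6 + (401 - 1372*I) = 395 - 1372*I ≈ 395.0 - 1372.0*I)
v = -213417 (v = -471939 + 258522 = -213417)
1/(s + v) = 1/((395 - 1372*I) - 213417) = 1/(-213022 - 1372*I) = (-213022 + 1372*I)/45380254868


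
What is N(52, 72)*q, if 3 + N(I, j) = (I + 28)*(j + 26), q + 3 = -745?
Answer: -5862076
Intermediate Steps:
q = -748 (q = -3 - 745 = -748)
N(I, j) = -3 + (26 + j)*(28 + I) (N(I, j) = -3 + (I + 28)*(j + 26) = -3 + (28 + I)*(26 + j) = -3 + (26 + j)*(28 + I))
N(52, 72)*q = (725 + 26*52 + 28*72 + 52*72)*(-748) = (725 + 1352 + 2016 + 3744)*(-748) = 7837*(-748) = -5862076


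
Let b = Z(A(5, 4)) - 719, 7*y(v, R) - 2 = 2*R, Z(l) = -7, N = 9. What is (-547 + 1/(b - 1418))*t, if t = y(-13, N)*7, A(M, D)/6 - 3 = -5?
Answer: -5863845/536 ≈ -10940.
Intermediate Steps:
A(M, D) = -12 (A(M, D) = 18 + 6*(-5) = 18 - 30 = -12)
y(v, R) = 2/7 + 2*R/7 (y(v, R) = 2/7 + (2*R)/7 = 2/7 + 2*R/7)
b = -726 (b = -7 - 719 = -726)
t = 20 (t = (2/7 + (2/7)*9)*7 = (2/7 + 18/7)*7 = (20/7)*7 = 20)
(-547 + 1/(b - 1418))*t = (-547 + 1/(-726 - 1418))*20 = (-547 + 1/(-2144))*20 = (-547 - 1/2144)*20 = -1172769/2144*20 = -5863845/536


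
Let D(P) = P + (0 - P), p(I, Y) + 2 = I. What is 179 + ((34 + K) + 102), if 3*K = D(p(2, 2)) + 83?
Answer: 1028/3 ≈ 342.67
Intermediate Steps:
p(I, Y) = -2 + I
D(P) = 0 (D(P) = P - P = 0)
K = 83/3 (K = (0 + 83)/3 = (⅓)*83 = 83/3 ≈ 27.667)
179 + ((34 + K) + 102) = 179 + ((34 + 83/3) + 102) = 179 + (185/3 + 102) = 179 + 491/3 = 1028/3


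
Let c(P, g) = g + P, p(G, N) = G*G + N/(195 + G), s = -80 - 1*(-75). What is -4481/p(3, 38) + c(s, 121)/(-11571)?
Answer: -25286803/51870 ≈ -487.50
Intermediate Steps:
s = -5 (s = -80 + 75 = -5)
p(G, N) = G² + N/(195 + G)
c(P, g) = P + g
-4481/p(3, 38) + c(s, 121)/(-11571) = -4481*(195 + 3)/(38 + 3³ + 195*3²) + (-5 + 121)/(-11571) = -4481*198/(38 + 27 + 195*9) + 116*(-1/11571) = -4481*198/(38 + 27 + 1755) - 4/399 = -4481/((1/198)*1820) - 4/399 = -4481/910/99 - 4/399 = -4481*99/910 - 4/399 = -443619/910 - 4/399 = -25286803/51870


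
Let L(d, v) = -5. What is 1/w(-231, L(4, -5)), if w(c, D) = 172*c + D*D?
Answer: -1/39707 ≈ -2.5184e-5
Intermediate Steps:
w(c, D) = D**2 + 172*c (w(c, D) = 172*c + D**2 = D**2 + 172*c)
1/w(-231, L(4, -5)) = 1/((-5)**2 + 172*(-231)) = 1/(25 - 39732) = 1/(-39707) = -1/39707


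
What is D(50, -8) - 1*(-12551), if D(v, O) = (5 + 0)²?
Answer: 12576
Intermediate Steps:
D(v, O) = 25 (D(v, O) = 5² = 25)
D(50, -8) - 1*(-12551) = 25 - 1*(-12551) = 25 + 12551 = 12576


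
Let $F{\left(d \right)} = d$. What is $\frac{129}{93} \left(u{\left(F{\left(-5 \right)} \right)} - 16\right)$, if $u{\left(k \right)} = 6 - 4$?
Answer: $- \frac{602}{31} \approx -19.419$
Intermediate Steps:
$u{\left(k \right)} = 2$
$\frac{129}{93} \left(u{\left(F{\left(-5 \right)} \right)} - 16\right) = \frac{129}{93} \left(2 - 16\right) = 129 \cdot \frac{1}{93} \left(2 - 16\right) = \frac{43}{31} \left(-14\right) = - \frac{602}{31}$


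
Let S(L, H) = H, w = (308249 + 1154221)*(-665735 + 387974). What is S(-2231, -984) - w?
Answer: 406217128686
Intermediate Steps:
w = -406217129670 (w = 1462470*(-277761) = -406217129670)
S(-2231, -984) - w = -984 - 1*(-406217129670) = -984 + 406217129670 = 406217128686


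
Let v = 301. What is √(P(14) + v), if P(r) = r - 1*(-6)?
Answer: √321 ≈ 17.916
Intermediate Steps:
P(r) = 6 + r (P(r) = r + 6 = 6 + r)
√(P(14) + v) = √((6 + 14) + 301) = √(20 + 301) = √321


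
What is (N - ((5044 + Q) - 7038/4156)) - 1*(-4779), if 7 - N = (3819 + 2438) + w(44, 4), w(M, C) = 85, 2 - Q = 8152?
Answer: 3224419/2078 ≈ 1551.7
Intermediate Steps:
Q = -8150 (Q = 2 - 1*8152 = 2 - 8152 = -8150)
N = -6335 (N = 7 - ((3819 + 2438) + 85) = 7 - (6257 + 85) = 7 - 1*6342 = 7 - 6342 = -6335)
(N - ((5044 + Q) - 7038/4156)) - 1*(-4779) = (-6335 - ((5044 - 8150) - 7038/4156)) - 1*(-4779) = (-6335 - (-3106 - 7038*1/4156)) + 4779 = (-6335 - (-3106 - 3519/2078)) + 4779 = (-6335 - 1*(-6457787/2078)) + 4779 = (-6335 + 6457787/2078) + 4779 = -6706343/2078 + 4779 = 3224419/2078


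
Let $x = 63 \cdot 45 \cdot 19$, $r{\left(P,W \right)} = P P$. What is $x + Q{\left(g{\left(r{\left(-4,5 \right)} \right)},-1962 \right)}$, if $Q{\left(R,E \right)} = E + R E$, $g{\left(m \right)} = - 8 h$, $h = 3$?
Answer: $98991$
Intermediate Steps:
$r{\left(P,W \right)} = P^{2}$
$g{\left(m \right)} = -24$ ($g{\left(m \right)} = \left(-8\right) 3 = -24$)
$Q{\left(R,E \right)} = E + E R$
$x = 53865$ ($x = 2835 \cdot 19 = 53865$)
$x + Q{\left(g{\left(r{\left(-4,5 \right)} \right)},-1962 \right)} = 53865 - 1962 \left(1 - 24\right) = 53865 - -45126 = 53865 + 45126 = 98991$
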